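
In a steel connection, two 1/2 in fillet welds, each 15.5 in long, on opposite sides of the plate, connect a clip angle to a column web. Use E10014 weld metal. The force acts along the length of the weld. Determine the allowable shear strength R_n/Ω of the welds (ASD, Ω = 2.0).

R_n/Ω ≈ 329 kips

E100XX → F_EXX = 100 ksi.
Effective throat t_e = 0.707 × 0.5 = 0.3535 in.
Total length L = 31 in; A_we = 0.3535 × 31 = 10.96 in².
F_nw = 0.6 F_EXX = 0.6 × 100 = 60 ksi.
R_n = 60 × 10.96 = 657.5 kips; R_n/Ω = 657.5/2.0 = 328.8 kips.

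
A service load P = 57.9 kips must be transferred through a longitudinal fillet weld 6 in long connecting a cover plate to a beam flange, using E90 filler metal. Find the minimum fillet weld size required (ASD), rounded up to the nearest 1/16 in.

w = 9/16 in

E90XX → F_EXX = 90 ksi.
Total weld length L = 6 in.
Required throat t_e = P × Ω / (0.6 F_EXX × L) = 57.9 × 2.0 / (0.6 × 90 × 6) = 0.3574 in.
Required leg w = t_e / 0.707 = 0.5055 in → use 9/16 in.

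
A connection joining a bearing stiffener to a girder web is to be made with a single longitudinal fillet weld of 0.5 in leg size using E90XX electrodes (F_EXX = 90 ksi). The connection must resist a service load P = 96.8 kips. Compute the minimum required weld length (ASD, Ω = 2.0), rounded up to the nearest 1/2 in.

L = 10.5 in

Throat t_e = 0.707 × 0.5 = 0.3535 in.
r_n/Ω = (0.6 × 90 × 0.3535) / 2.0 = 9.544 kip/in.
L_req = P / (r_n/Ω) = 96.8 / 9.544 = 10.14 in total.
Round up → use L = 10.5 in.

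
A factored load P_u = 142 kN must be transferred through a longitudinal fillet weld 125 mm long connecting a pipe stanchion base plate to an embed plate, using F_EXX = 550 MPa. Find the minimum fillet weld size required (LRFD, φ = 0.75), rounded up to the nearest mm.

Total weld length L = 125 mm.
Required throat t_e = P_u / (φ × 0.6 F_EXX × L) = 142 / (0.75 × 0.6 × 550 × 125 × 10⁻³) = 4.59 mm.
Required leg w = t_e / 0.707 = 6.492 mm → use 7 mm.

w = 7 mm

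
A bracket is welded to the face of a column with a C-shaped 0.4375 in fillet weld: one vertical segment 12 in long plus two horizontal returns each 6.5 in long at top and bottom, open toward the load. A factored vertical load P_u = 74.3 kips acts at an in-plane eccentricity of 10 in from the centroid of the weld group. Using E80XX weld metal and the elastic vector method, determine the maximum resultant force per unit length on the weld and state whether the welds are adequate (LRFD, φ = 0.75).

f_max ≈ 10 kip/in; adequate

E80XX → F_EXX = 80 ksi.
Total weld length L_w = 25 in. Treat welds as unit-width lines.
Centroid: x̄ = 2×6.5×3.25 / 25 = 1.69 in from the vertical weld.
Polar moment about centroid: J = I_x + I_y = [12³/12 + 2×6.5×6²] + [12×1.69² + 2(6.5³/12 + 6.5×1.56²)] = 723.7 in³.
Direct shear f_v = P/L_w = 74.3 / 25 = 2.972 kip/in (vertical).
Torsion M = P·e = 74.3 × 10 = 743 kip·in.
Critical point at (x, y) = (4.81, 6) from centroid. f_tx = M·y/J = 6.16 kip/in; f_ty = M·x/J = 4.938 kip/in.
Resultant f_max = √[f_tx² + (f_v + f_ty)²] = √[6.16² + (2.972 + 4.938)²] = 10.03 kip/in.
Capacity per unit length: φr_n = 0.75 × 0.6 × 80 × (0.707 × 0.4375) = 11.14 kip/in.
10.03 ≤ 11.14 → adequate.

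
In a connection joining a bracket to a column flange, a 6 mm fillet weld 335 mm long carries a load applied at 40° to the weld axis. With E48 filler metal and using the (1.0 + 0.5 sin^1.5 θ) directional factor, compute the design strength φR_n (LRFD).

φR_n ≈ 386 kN

E48XX → F_EXX = 480 MPa.
t_e = 0.707 × 6 = 4.242 mm; A_we = 4.242 × 335 = 1421 mm².
Directional factor: 1.0 + 0.5 sin^1.5(40°) = 1.258.
F_nw = 0.6 × 480 × 1.258 = 362.2 MPa.
φR_n = 0.75 × 362.2 × 1421 × 10⁻³ = 386 kN.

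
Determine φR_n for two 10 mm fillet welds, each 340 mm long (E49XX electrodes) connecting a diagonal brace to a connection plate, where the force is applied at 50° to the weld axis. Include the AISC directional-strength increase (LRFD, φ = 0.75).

φR_n ≈ 1420 kN

E49XX → F_EXX = 490 MPa.
t_e = 0.707 × 10 = 7.07 mm; A_we = 7.07 × 680 = 4808 mm².
Directional factor: 1.0 + 0.5 sin^1.5(50°) = 1.335.
F_nw = 0.6 × 490 × 1.335 = 392.6 MPa.
φR_n = 0.75 × 392.6 × 4808 × 10⁻³ = 1415 kN.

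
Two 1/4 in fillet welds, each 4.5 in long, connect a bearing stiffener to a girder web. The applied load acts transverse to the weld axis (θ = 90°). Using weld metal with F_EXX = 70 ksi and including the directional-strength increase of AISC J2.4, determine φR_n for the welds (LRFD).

t_e = 0.707 × 0.25 = 0.1767 in; A_we = 0.1767 × 9 = 1.591 in².
Directional factor: 1.0 + 0.5 sin^1.5(90°) = 1.5.
F_nw = 0.6 × 70 × 1.5 = 63 ksi.
φR_n = 0.75 × 63 × 1.591 = 75.16 kips.

φR_n ≈ 75.2 kips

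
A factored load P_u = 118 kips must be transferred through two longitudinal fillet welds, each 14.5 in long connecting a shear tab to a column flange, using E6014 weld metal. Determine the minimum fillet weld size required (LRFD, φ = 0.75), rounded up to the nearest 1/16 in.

w = 1/4 in

E60XX → F_EXX = 60 ksi.
Total weld length L = 29 in.
Required throat t_e = P_u / (φ × 0.6 F_EXX × L) = 118 / (0.75 × 0.6 × 60 × 29) = 0.1507 in.
Required leg w = t_e / 0.707 = 0.2132 in → use 1/4 in.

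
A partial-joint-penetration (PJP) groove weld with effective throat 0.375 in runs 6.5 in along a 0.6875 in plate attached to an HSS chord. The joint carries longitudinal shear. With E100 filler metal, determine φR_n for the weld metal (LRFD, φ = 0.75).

φR_n ≈ 110 kip

E100XX → F_EXX = 100 ksi.
Effective throat (given) t_e = 0.375 in.
A_we = 0.375 × 6.5 = 2.438 in².
F_nw = 0.6 F_EXX = 60 ksi.
φR_n = 0.75 × 60 × 2.438 = 109.7 kip.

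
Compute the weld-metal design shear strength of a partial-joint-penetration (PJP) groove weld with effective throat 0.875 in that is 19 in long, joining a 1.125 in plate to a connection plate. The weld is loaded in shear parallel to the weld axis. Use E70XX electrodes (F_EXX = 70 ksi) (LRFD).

Effective throat (given) t_e = 0.875 in.
A_we = 0.875 × 19 = 16.62 in².
F_nw = 0.6 F_EXX = 42 ksi.
φR_n = 0.75 × 42 × 16.62 = 523.7 kips.

φR_n ≈ 524 kips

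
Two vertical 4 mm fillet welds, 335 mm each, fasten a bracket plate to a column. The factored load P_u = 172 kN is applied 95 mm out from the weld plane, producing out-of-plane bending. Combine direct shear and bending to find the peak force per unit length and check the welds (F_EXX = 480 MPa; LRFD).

f_max ≈ 507 N/mm; adequate

L_w = 2 × 335 = 670 mm; section modulus (unit throat) S = 2 × L²/6 = 37410 mm².
Direct shear f_v = P/L_w = 172×10³/670 = 256.7 N/mm.
Moment M = P × e = 172×10³ × 95 = 16340000 N·mm; bending f_b = M/S = 436.8 N/mm.
f_max = √(f_v² + f_b²) = √(256.7² + 436.8²) = 506.7 N/mm.
φr_n = 0.75 × 0.6 × 480 × (0.707 × 4) = 610.8 N/mm → adequate.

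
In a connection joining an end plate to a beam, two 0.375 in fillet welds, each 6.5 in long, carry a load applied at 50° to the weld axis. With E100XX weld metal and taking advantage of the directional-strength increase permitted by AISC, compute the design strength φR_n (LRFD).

E100XX → F_EXX = 100 ksi.
t_e = 0.707 × 0.375 = 0.2651 in; A_we = 0.2651 × 13 = 3.447 in².
Directional factor: 1.0 + 0.5 sin^1.5(50°) = 1.335.
F_nw = 0.6 × 100 × 1.335 = 80.11 ksi.
φR_n = 0.75 × 80.11 × 3.447 = 207.1 kip.

φR_n ≈ 207 kip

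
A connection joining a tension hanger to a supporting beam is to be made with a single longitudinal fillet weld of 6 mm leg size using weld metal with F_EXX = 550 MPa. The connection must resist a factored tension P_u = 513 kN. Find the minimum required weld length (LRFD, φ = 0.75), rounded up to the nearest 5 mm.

L = 490 mm

Throat t_e = 0.707 × 6 = 4.242 mm.
φr_n = 0.75 × 0.6 × 550 × 4.242 × 10⁻³ = 1.05 kN/mm.
L_req = P_u / φr_n = 513 / 1.05 = 488.6 mm total.
Round up → use L = 490 mm.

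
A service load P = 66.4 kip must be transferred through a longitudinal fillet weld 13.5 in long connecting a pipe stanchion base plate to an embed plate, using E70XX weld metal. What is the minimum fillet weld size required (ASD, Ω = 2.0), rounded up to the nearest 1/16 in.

E70XX → F_EXX = 70 ksi.
Total weld length L = 13.5 in.
Required throat t_e = P × Ω / (0.6 F_EXX × L) = 66.4 × 2.0 / (0.6 × 70 × 13.5) = 0.2342 in.
Required leg w = t_e / 0.707 = 0.3313 in → use 3/8 in.

w = 3/8 in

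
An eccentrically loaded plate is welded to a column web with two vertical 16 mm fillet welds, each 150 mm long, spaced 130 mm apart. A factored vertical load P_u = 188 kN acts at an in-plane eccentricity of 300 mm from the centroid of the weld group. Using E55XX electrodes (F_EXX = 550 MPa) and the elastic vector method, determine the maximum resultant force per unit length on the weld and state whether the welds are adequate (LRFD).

f_max ≈ 3500 N/mm; NOT adequate

Total weld length L_w = 300 mm. Treat welds as unit-width lines.
Polar moment about centroid: J = 2[d³/12 + d(b/2)²] = 2[150³/12 + 150×65²] = 1830000 mm³.
Direct shear f_v = P/L_w = 188×10³ / 300 = 626.7 N/mm (vertical).
Torsion M = P·e = 188×10³ × 300 = 56400000 N·mm.
Critical point at (x, y) = (65, 75) from centroid. f_tx = M·y/J = 2311 N/mm; f_ty = M·x/J = 2003 N/mm.
Resultant f_max = √[f_tx² + (f_v + f_ty)²] = √[2311² + (626.7 + 2003)²] = 3501 N/mm.
Capacity per unit length: φr_n = 0.75 × 0.6 × 550 × (0.707 × 16) = 2800 N/mm.
3501 > 2800 → NOT adequate.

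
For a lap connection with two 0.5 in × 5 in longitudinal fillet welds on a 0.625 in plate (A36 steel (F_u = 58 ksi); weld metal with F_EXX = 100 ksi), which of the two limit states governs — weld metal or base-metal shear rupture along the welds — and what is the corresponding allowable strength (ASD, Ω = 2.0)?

R_n/Ω ≈ 106 kips (weld metal governs)

t_e = 0.707 × 0.5 = 0.3535 in; L = 10 in.
Weld metal: R_n/Ω = (1/2.0) × 0.6 × 100 × 0.3535 × 10 = 106 kips.
Base metal (shear rupture): R_n/Ω = (1/2.0) × 0.6 × 58 × 0.625 × 10 = 108.8 kips.
Governing: weld metal.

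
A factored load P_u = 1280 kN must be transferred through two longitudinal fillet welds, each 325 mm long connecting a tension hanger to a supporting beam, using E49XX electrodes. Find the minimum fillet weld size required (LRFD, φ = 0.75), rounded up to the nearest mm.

E49XX → F_EXX = 490 MPa.
Total weld length L = 650 mm.
Required throat t_e = P_u / (φ × 0.6 F_EXX × L) = 1280 / (0.75 × 0.6 × 490 × 650 × 10⁻³) = 8.931 mm.
Required leg w = t_e / 0.707 = 12.63 mm → use 13 mm.

w = 13 mm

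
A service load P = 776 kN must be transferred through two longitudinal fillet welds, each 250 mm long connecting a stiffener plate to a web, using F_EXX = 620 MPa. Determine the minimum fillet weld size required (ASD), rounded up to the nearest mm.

w = 12 mm

Total weld length L = 500 mm.
Required throat t_e = P × Ω / (0.6 F_EXX × L) = 776 × 2.0 / (0.6 × 620 × 500 × 10⁻³) = 8.344 mm.
Required leg w = t_e / 0.707 = 11.8 mm → use 12 mm.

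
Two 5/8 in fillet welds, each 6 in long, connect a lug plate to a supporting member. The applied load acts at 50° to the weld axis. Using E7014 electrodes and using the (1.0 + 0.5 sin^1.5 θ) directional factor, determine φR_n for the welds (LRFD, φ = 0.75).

E70XX → F_EXX = 70 ksi.
t_e = 0.707 × 0.625 = 0.4419 in; A_we = 0.4419 × 12 = 5.302 in².
Directional factor: 1.0 + 0.5 sin^1.5(50°) = 1.335.
F_nw = 0.6 × 70 × 1.335 = 56.08 ksi.
φR_n = 0.75 × 56.08 × 5.302 = 223 kips.

φR_n ≈ 223 kips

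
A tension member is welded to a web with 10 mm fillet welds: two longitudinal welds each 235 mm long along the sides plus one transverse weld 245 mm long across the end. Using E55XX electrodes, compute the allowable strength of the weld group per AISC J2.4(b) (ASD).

E55XX → F_EXX = 550 MPa.
t_e = 0.707 × 10 = 7.07 mm.
R_nwl = 0.6 × 550 × 7.07 × 470 × 10⁻³ = 1097 kN (longitudinal, 2 welds).
R_nwt = 0.6 × 550 × 7.07 × 245 × 10⁻³ = 571.6 kN (transverse, base value).
(i) R_nwl + R_nwt = 1668 kN; (ii) 0.85 R_nwl + 1.5 R_nwt = 1789 kN.
R_n = max = 1789 kN [governs: (ii)]; R_n/Ω = 894.7 kN.

R_n/Ω ≈ 895 kN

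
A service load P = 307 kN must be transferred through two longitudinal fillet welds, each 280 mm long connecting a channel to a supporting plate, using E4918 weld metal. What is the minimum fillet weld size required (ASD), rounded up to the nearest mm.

E49XX → F_EXX = 490 MPa.
Total weld length L = 560 mm.
Required throat t_e = P × Ω / (0.6 F_EXX × L) = 307 × 2.0 / (0.6 × 490 × 560 × 10⁻³) = 3.729 mm.
Required leg w = t_e / 0.707 = 5.275 mm → use 6 mm.

w = 6 mm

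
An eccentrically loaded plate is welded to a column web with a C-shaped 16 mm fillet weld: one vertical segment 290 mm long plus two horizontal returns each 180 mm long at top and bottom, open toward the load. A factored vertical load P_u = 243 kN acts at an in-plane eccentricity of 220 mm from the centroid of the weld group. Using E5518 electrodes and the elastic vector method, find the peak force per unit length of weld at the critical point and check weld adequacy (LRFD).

E55XX → F_EXX = 550 MPa.
Total weld length L_w = 650 mm. Treat welds as unit-width lines.
Centroid: x̄ = 2×180×90 / 650 = 49.85 mm from the vertical weld.
Polar moment about centroid: J = I_x + I_y = [290³/12 + 2×180×145²] + [290×49.85² + 2(180³/12 + 180×40.15²)] = 11870000 mm³.
Direct shear f_v = P/L_w = 243×10³ / 650 = 373.8 N/mm (vertical).
Torsion M = P·e = 243×10³ × 220 = 53460000 N·mm.
Critical point at (x, y) = (130.2, 145) from centroid. f_tx = M·y/J = 652.8 N/mm; f_ty = M·x/J = 586 N/mm.
Resultant f_max = √[f_tx² + (f_v + f_ty)²] = √[652.8² + (373.8 + 586)²] = 1161 N/mm.
Capacity per unit length: φr_n = 0.75 × 0.6 × 550 × (0.707 × 16) = 2800 N/mm.
1161 ≤ 2800 → adequate.

f_max ≈ 1160 N/mm; adequate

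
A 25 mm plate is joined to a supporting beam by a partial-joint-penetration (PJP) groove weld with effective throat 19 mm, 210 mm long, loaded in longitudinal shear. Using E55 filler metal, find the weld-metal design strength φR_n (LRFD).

E55XX → F_EXX = 550 MPa.
Effective throat (given) t_e = 19 mm.
A_we = 19 × 210 = 3990 mm².
F_nw = 0.6 F_EXX = 330 MPa.
φR_n = 0.75 × 330 × 3990 × 10⁻³ = 987.5 kN.

φR_n ≈ 988 kN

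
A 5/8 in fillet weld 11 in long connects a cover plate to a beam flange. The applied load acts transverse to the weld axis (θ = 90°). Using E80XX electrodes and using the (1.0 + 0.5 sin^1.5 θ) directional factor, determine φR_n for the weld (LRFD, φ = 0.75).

E80XX → F_EXX = 80 ksi.
t_e = 0.707 × 0.625 = 0.4419 in; A_we = 0.4419 × 11 = 4.861 in².
Directional factor: 1.0 + 0.5 sin^1.5(90°) = 1.5.
F_nw = 0.6 × 80 × 1.5 = 72 ksi.
φR_n = 0.75 × 72 × 4.861 = 262.5 kip.

φR_n ≈ 262 kip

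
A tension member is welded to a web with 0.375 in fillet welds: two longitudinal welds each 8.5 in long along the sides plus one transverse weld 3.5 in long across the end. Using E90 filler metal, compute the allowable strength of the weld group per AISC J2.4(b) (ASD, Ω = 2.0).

E90XX → F_EXX = 90 ksi.
t_e = 0.707 × 0.375 = 0.2651 in.
R_nwl = 0.6 × 90 × 0.2651 × 17 = 243.4 kip (longitudinal, 2 welds).
R_nwt = 0.6 × 90 × 0.2651 × 3.5 = 50.11 kip (transverse, base value).
(i) R_nwl + R_nwt = 293.5 kip; (ii) 0.85 R_nwl + 1.5 R_nwt = 282 kip.
R_n = max = 293.5 kip [governs: (i)]; R_n/Ω = 146.7 kip.

R_n/Ω ≈ 147 kip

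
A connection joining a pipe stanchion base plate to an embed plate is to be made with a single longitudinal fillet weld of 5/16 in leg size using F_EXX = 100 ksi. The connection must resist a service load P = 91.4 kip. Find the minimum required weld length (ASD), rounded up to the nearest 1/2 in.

Throat t_e = 0.707 × 0.3125 = 0.2209 in.
r_n/Ω = (0.6 × 100 × 0.2209) / 2.0 = 6.628 kip/in.
L_req = P / (r_n/Ω) = 91.4 / 6.628 = 13.79 in total.
Round up → use L = 14 in.

L = 14 in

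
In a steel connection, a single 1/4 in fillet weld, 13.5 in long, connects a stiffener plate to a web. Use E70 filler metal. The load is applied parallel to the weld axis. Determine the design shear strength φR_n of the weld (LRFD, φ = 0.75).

φR_n ≈ 75.2 kip

E70XX → F_EXX = 70 ksi.
Effective throat t_e = 0.707 × 0.25 = 0.1767 in.
Total length L = 13.5 in; A_we = 0.1767 × 13.5 = 2.386 in².
F_nw = 0.6 F_EXX = 0.6 × 70 = 42 ksi.
φR_n = 0.75 × 42 × 2.386 = 75.16 kip.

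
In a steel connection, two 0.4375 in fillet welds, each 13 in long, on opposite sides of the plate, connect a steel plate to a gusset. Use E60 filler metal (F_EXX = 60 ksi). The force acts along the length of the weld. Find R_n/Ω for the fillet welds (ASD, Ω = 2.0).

R_n/Ω ≈ 145 kip

Effective throat t_e = 0.707 × 0.4375 = 0.3093 in.
Total length L = 26 in; A_we = 0.3093 × 26 = 8.042 in².
F_nw = 0.6 F_EXX = 0.6 × 60 = 36 ksi.
R_n = 36 × 8.042 = 289.5 kip; R_n/Ω = 289.5/2.0 = 144.8 kip.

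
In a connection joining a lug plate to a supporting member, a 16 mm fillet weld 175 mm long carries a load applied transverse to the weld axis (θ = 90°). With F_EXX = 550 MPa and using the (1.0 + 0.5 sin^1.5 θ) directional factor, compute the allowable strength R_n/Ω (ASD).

t_e = 0.707 × 16 = 11.31 mm; A_we = 11.31 × 175 = 1980 mm².
Directional factor: 1.0 + 0.5 sin^1.5(90°) = 1.5.
F_nw = 0.6 × 550 × 1.5 = 495 MPa.
R_n/Ω = (495 × 1980) / 2.0 × 10⁻³ = 490 kN.

R_n/Ω ≈ 490 kN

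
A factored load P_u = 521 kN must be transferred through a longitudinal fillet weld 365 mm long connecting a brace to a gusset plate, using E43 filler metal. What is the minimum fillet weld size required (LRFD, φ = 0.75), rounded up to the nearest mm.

w = 11 mm

E43XX → F_EXX = 430 MPa.
Total weld length L = 365 mm.
Required throat t_e = P_u / (φ × 0.6 F_EXX × L) = 521 / (0.75 × 0.6 × 430 × 365 × 10⁻³) = 7.377 mm.
Required leg w = t_e / 0.707 = 10.43 mm → use 11 mm.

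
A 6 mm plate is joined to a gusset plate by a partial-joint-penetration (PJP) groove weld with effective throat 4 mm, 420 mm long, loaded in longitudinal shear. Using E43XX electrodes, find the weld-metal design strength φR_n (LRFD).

φR_n ≈ 325 kN

E43XX → F_EXX = 430 MPa.
Effective throat (given) t_e = 4 mm.
A_we = 4 × 420 = 1680 mm².
F_nw = 0.6 F_EXX = 258 MPa.
φR_n = 0.75 × 258 × 1680 × 10⁻³ = 325.1 kN.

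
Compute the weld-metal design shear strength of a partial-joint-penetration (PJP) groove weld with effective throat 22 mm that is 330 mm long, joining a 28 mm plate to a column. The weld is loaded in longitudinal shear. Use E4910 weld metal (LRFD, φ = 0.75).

E49XX → F_EXX = 490 MPa.
Effective throat (given) t_e = 22 mm.
A_we = 22 × 330 = 7260 mm².
F_nw = 0.6 F_EXX = 294 MPa.
φR_n = 0.75 × 294 × 7260 × 10⁻³ = 1601 kN.

φR_n ≈ 1600 kN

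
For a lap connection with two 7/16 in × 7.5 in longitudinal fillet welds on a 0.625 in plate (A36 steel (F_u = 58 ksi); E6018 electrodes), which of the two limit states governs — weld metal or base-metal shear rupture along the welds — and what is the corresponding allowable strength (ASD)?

E60XX → F_EXX = 60 ksi.
t_e = 0.707 × 0.4375 = 0.3093 in; L = 15 in.
Weld metal: R_n/Ω = (1/2.0) × 0.6 × 60 × 0.3093 × 15 = 83.51 kip.
Base metal (shear rupture): R_n/Ω = (1/2.0) × 0.6 × 58 × 0.625 × 15 = 163.1 kip.
Governing: weld metal.

R_n/Ω ≈ 83.5 kip (weld metal governs)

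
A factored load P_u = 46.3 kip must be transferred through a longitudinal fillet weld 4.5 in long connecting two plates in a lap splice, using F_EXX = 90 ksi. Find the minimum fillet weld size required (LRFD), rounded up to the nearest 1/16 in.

w = 3/8 in

Total weld length L = 4.5 in.
Required throat t_e = P_u / (φ × 0.6 F_EXX × L) = 46.3 / (0.75 × 0.6 × 90 × 4.5) = 0.254 in.
Required leg w = t_e / 0.707 = 0.3593 in → use 3/8 in.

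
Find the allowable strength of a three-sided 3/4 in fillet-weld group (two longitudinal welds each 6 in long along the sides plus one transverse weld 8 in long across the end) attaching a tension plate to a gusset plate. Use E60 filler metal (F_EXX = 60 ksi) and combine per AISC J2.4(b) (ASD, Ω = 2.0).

t_e = 0.707 × 0.75 = 0.5302 in.
R_nwl = 0.6 × 60 × 0.5302 × 12 = 229.1 kips (longitudinal, 2 welds).
R_nwt = 0.6 × 60 × 0.5302 × 8 = 152.7 kips (transverse, base value).
(i) R_nwl + R_nwt = 381.8 kips; (ii) 0.85 R_nwl + 1.5 R_nwt = 423.8 kips.
R_n = max = 423.8 kips [governs: (ii)]; R_n/Ω = 211.9 kips.

R_n/Ω ≈ 212 kips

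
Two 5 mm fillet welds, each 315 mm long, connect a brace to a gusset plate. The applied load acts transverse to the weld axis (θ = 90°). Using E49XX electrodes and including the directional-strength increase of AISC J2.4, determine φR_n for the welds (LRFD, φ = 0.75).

φR_n ≈ 737 kN

E49XX → F_EXX = 490 MPa.
t_e = 0.707 × 5 = 3.535 mm; A_we = 3.535 × 630 = 2227 mm².
Directional factor: 1.0 + 0.5 sin^1.5(90°) = 1.5.
F_nw = 0.6 × 490 × 1.5 = 441 MPa.
φR_n = 0.75 × 441 × 2227 × 10⁻³ = 736.6 kN.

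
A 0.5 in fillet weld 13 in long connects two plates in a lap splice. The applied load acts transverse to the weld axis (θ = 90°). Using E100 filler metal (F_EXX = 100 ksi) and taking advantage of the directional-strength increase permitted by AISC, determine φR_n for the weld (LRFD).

φR_n ≈ 310 kip

t_e = 0.707 × 0.5 = 0.3535 in; A_we = 0.3535 × 13 = 4.595 in².
Directional factor: 1.0 + 0.5 sin^1.5(90°) = 1.5.
F_nw = 0.6 × 100 × 1.5 = 90 ksi.
φR_n = 0.75 × 90 × 4.595 = 310.2 kip.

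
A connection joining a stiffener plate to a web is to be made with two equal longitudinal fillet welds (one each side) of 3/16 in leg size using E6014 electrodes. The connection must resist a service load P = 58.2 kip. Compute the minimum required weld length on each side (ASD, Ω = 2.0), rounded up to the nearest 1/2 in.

E60XX → F_EXX = 60 ksi.
Throat t_e = 0.707 × 0.1875 = 0.1326 in.
r_n/Ω = (0.6 × 60 × 0.1326) / 2.0 = 2.386 kip/in.
L_req = P / (r_n/Ω) = 58.2 / 2.386 = 24.39 in total.
Per side: 24.39 / 2 = 12.2 in.
Round up → use L = 12.5 in on each side.

L = 12.5 in on each side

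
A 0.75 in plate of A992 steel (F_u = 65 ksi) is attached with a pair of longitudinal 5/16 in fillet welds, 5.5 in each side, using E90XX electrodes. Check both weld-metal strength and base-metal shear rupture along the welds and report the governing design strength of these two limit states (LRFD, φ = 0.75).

φR_n ≈ 98.4 kips (weld metal governs)

E90XX → F_EXX = 90 ksi.
t_e = 0.707 × 0.3125 = 0.2209 in; L = 11 in.
Weld metal: φR_n = 0.75 × 0.6 × 90 × 0.2209 × 11 = 98.43 kips.
Base metal (shear rupture): φR_n = 0.75 × 0.6 × 65 × 0.75 × 11 = 241.3 kips.
Governing: weld metal.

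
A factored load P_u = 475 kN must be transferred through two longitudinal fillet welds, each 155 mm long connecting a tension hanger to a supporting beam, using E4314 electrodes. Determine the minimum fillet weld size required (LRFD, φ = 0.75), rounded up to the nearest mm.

w = 12 mm

E43XX → F_EXX = 430 MPa.
Total weld length L = 310 mm.
Required throat t_e = P_u / (φ × 0.6 F_EXX × L) = 475 / (0.75 × 0.6 × 430 × 310 × 10⁻³) = 7.919 mm.
Required leg w = t_e / 0.707 = 11.2 mm → use 12 mm.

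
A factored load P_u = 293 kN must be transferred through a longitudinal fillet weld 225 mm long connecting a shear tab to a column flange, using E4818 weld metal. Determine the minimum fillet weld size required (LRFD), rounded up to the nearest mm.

E48XX → F_EXX = 480 MPa.
Total weld length L = 225 mm.
Required throat t_e = P_u / (φ × 0.6 F_EXX × L) = 293 / (0.75 × 0.6 × 480 × 225 × 10⁻³) = 6.029 mm.
Required leg w = t_e / 0.707 = 8.527 mm → use 9 mm.

w = 9 mm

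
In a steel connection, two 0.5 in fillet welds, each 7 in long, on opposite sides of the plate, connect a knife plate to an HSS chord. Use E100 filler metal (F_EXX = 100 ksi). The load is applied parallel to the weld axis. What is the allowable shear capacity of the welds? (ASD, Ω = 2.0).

Effective throat t_e = 0.707 × 0.5 = 0.3535 in.
Total length L = 14 in; A_we = 0.3535 × 14 = 4.949 in².
F_nw = 0.6 F_EXX = 0.6 × 100 = 60 ksi.
R_n = 60 × 4.949 = 296.9 kips; R_n/Ω = 296.9/2.0 = 148.5 kips.

R_n/Ω ≈ 148 kips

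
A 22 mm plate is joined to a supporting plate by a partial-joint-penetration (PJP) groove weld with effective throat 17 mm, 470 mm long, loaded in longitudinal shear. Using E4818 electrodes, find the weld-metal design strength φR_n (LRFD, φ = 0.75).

φR_n ≈ 1730 kN

E48XX → F_EXX = 480 MPa.
Effective throat (given) t_e = 17 mm.
A_we = 17 × 470 = 7990 mm².
F_nw = 0.6 F_EXX = 288 MPa.
φR_n = 0.75 × 288 × 7990 × 10⁻³ = 1726 kN.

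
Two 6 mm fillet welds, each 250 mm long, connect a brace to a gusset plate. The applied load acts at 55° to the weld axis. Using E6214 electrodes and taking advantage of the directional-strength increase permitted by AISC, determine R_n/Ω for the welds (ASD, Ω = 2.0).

E62XX → F_EXX = 620 MPa.
t_e = 0.707 × 6 = 4.242 mm; A_we = 4.242 × 500 = 2121 mm².
Directional factor: 1.0 + 0.5 sin^1.5(55°) = 1.371.
F_nw = 0.6 × 620 × 1.371 = 509.9 MPa.
R_n/Ω = (509.9 × 2121) / 2.0 × 10⁻³ = 540.7 kN.

R_n/Ω ≈ 541 kN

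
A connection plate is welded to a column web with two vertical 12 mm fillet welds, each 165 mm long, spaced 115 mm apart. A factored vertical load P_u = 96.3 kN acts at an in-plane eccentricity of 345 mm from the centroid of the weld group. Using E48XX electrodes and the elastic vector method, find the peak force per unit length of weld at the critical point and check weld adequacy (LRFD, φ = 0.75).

E48XX → F_EXX = 480 MPa.
Total weld length L_w = 330 mm. Treat welds as unit-width lines.
Polar moment about centroid: J = 2[d³/12 + d(b/2)²] = 2[165³/12 + 165×57.5²] = 1840000 mm³.
Direct shear f_v = P/L_w = 96.3×10³ / 330 = 291.8 N/mm (vertical).
Torsion M = P·e = 96.3×10³ × 345 = 33224000 N·mm.
Critical point at (x, y) = (57.5, 82.5) from centroid. f_tx = M·y/J = 1490 N/mm; f_ty = M·x/J = 1038 N/mm.
Resultant f_max = √[f_tx² + (f_v + f_ty)²] = √[1490² + (291.8 + 1038)²] = 1997 N/mm.
Capacity per unit length: φr_n = 0.75 × 0.6 × 480 × (0.707 × 12) = 1833 N/mm.
1997 > 1833 → NOT adequate.

f_max ≈ 2000 N/mm; NOT adequate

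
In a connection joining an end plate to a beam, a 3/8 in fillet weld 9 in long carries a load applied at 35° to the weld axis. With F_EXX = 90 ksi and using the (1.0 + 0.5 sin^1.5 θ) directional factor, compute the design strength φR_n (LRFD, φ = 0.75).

φR_n ≈ 118 kip

t_e = 0.707 × 0.375 = 0.2651 in; A_we = 0.2651 × 9 = 2.386 in².
Directional factor: 1.0 + 0.5 sin^1.5(35°) = 1.217.
F_nw = 0.6 × 90 × 1.217 = 65.73 ksi.
φR_n = 0.75 × 65.73 × 2.386 = 117.6 kip.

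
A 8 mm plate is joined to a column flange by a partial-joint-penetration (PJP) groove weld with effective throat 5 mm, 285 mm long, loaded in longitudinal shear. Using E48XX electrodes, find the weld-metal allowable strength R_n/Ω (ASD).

E48XX → F_EXX = 480 MPa.
Effective throat (given) t_e = 5 mm.
A_we = 5 × 285 = 1425 mm².
F_nw = 0.6 F_EXX = 288 MPa.
R_n/Ω = (288 × 1425) / 2.0 × 10⁻³ = 205.2 kN.

R_n/Ω ≈ 205 kN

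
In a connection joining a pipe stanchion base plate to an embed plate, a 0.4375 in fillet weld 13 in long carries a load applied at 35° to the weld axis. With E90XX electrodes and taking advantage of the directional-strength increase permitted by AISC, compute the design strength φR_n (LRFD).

φR_n ≈ 198 kip

E90XX → F_EXX = 90 ksi.
t_e = 0.707 × 0.4375 = 0.3093 in; A_we = 0.3093 × 13 = 4.021 in².
Directional factor: 1.0 + 0.5 sin^1.5(35°) = 1.217.
F_nw = 0.6 × 90 × 1.217 = 65.73 ksi.
φR_n = 0.75 × 65.73 × 4.021 = 198.2 kip.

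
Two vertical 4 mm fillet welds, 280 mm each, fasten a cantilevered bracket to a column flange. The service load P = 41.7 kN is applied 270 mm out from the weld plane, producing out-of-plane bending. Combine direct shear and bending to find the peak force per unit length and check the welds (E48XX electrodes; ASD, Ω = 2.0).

E48XX → F_EXX = 480 MPa.
L_w = 2 × 280 = 560 mm; section modulus (unit throat) S = 2 × L²/6 = 26130 mm².
Direct shear f_v = P/L_w = 41.7×10³/560 = 74.46 N/mm.
Moment M = P × e = 41.7×10³ × 270 = 11259000 N·mm; bending f_b = M/S = 430.8 N/mm.
f_max = √(f_v² + f_b²) = √(74.46² + 430.8²) = 437.2 N/mm.
r_n/Ω = (1/2.0) × 0.6 × 480 × (0.707 × 4) = 407.2 N/mm → NOT adequate.

f_max ≈ 437 N/mm; NOT adequate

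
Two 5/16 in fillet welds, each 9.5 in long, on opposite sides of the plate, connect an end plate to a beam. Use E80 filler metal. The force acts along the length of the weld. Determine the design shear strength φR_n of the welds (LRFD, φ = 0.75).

E80XX → F_EXX = 80 ksi.
Effective throat t_e = 0.707 × 0.3125 = 0.2209 in.
Total length L = 19 in; A_we = 0.2209 × 19 = 4.198 in².
F_nw = 0.6 F_EXX = 0.6 × 80 = 48 ksi.
φR_n = 0.75 × 48 × 4.198 = 151.1 kips.

φR_n ≈ 151 kips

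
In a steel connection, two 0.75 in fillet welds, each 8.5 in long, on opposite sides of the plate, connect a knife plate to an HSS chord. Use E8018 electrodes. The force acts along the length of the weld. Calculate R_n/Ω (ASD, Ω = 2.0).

R_n/Ω ≈ 216 kips

E80XX → F_EXX = 80 ksi.
Effective throat t_e = 0.707 × 0.75 = 0.5302 in.
Total length L = 17 in; A_we = 0.5302 × 17 = 9.014 in².
F_nw = 0.6 F_EXX = 0.6 × 80 = 48 ksi.
R_n = 48 × 9.014 = 432.7 kips; R_n/Ω = 432.7/2.0 = 216.3 kips.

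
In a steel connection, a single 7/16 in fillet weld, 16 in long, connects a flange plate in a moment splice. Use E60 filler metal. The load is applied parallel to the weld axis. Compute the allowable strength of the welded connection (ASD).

E60XX → F_EXX = 60 ksi.
Effective throat t_e = 0.707 × 0.4375 = 0.3093 in.
Total length L = 16 in; A_we = 0.3093 × 16 = 4.949 in².
F_nw = 0.6 F_EXX = 0.6 × 60 = 36 ksi.
R_n = 36 × 4.949 = 178.2 kip; R_n/Ω = 178.2/2.0 = 89.08 kip.

R_n/Ω ≈ 89.1 kip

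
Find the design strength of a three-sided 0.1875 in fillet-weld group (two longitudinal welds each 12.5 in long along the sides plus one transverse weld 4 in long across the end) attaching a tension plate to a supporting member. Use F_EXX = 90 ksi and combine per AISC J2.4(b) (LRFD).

φR_n ≈ 156 kips

t_e = 0.707 × 0.1875 = 0.1326 in.
R_nwl = 0.6 × 90 × 0.1326 × 25 = 179 kips (longitudinal, 2 welds).
R_nwt = 0.6 × 90 × 0.1326 × 4 = 28.63 kips (transverse, base value).
(i) R_nwl + R_nwt = 207.6 kips; (ii) 0.85 R_nwl + 1.5 R_nwt = 195.1 kips.
R_n = max = 207.6 kips [governs: (i)]; φR_n = 155.7 kips.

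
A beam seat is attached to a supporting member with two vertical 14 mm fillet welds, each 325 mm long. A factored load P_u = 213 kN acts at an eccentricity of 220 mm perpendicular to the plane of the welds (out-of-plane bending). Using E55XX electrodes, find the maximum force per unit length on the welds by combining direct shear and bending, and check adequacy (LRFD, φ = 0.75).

f_max ≈ 1370 N/mm; adequate

E55XX → F_EXX = 550 MPa.
L_w = 2 × 325 = 650 mm; section modulus (unit throat) S = 2 × L²/6 = 35210 mm².
Direct shear f_v = P/L_w = 213×10³/650 = 327.7 N/mm.
Moment M = P × e = 213×10³ × 220 = 46860000 N·mm; bending f_b = M/S = 1331 N/mm.
f_max = √(f_v² + f_b²) = √(327.7² + 1331²) = 1371 N/mm.
φr_n = 0.75 × 0.6 × 550 × (0.707 × 14) = 2450 N/mm → adequate.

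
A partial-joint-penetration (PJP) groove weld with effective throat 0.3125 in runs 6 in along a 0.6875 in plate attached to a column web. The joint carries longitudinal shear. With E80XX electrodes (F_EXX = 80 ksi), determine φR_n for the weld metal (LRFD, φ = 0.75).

φR_n ≈ 67.5 kips

Effective throat (given) t_e = 0.3125 in.
A_we = 0.3125 × 6 = 1.875 in².
F_nw = 0.6 F_EXX = 48 ksi.
φR_n = 0.75 × 48 × 1.875 = 67.5 kips.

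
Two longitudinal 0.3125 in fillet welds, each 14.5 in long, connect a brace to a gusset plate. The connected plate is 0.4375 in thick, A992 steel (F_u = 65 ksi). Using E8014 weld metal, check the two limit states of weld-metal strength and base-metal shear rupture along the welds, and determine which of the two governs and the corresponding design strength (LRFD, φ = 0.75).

φR_n ≈ 231 kips (weld metal governs)

E80XX → F_EXX = 80 ksi.
t_e = 0.707 × 0.3125 = 0.2209 in; L = 29 in.
Weld metal: φR_n = 0.75 × 0.6 × 80 × 0.2209 × 29 = 230.7 kips.
Base metal (shear rupture): φR_n = 0.75 × 0.6 × 65 × 0.4375 × 29 = 371.1 kips.
Governing: weld metal.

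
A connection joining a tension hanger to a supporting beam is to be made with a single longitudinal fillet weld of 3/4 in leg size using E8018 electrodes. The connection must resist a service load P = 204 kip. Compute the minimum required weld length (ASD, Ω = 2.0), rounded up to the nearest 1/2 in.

L = 16.5 in

E80XX → F_EXX = 80 ksi.
Throat t_e = 0.707 × 0.75 = 0.5302 in.
r_n/Ω = (0.6 × 80 × 0.5302) / 2.0 = 12.73 kip/in.
L_req = P / (r_n/Ω) = 204 / 12.73 = 16.03 in total.
Round up → use L = 16.5 in.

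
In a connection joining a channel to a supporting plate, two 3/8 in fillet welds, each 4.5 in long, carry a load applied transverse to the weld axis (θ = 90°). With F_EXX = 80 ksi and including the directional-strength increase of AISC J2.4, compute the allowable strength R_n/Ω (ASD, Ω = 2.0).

t_e = 0.707 × 0.375 = 0.2651 in; A_we = 0.2651 × 9 = 2.386 in².
Directional factor: 1.0 + 0.5 sin^1.5(90°) = 1.5.
F_nw = 0.6 × 80 × 1.5 = 72 ksi.
R_n/Ω = (72 × 2.386) / 2.0 = 85.9 kips.

R_n/Ω ≈ 85.9 kips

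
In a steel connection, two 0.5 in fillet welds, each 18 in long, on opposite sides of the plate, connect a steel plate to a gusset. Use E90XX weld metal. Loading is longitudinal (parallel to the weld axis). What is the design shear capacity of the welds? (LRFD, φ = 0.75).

E90XX → F_EXX = 90 ksi.
Effective throat t_e = 0.707 × 0.5 = 0.3535 in.
Total length L = 36 in; A_we = 0.3535 × 36 = 12.73 in².
F_nw = 0.6 F_EXX = 0.6 × 90 = 54 ksi.
φR_n = 0.75 × 54 × 12.73 = 515.4 kips.

φR_n ≈ 515 kips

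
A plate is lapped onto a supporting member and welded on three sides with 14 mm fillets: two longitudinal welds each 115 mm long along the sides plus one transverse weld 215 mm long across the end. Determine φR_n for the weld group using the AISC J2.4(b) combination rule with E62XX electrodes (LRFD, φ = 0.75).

E62XX → F_EXX = 620 MPa.
t_e = 0.707 × 14 = 9.898 mm.
R_nwl = 0.6 × 620 × 9.898 × 230 × 10⁻³ = 846.9 kN (longitudinal, 2 welds).
R_nwt = 0.6 × 620 × 9.898 × 215 × 10⁻³ = 791.6 kN (transverse, base value).
(i) R_nwl + R_nwt = 1639 kN; (ii) 0.85 R_nwl + 1.5 R_nwt = 1907 kN.
R_n = max = 1907 kN [governs: (ii)]; φR_n = 1430 kN.

φR_n ≈ 1430 kN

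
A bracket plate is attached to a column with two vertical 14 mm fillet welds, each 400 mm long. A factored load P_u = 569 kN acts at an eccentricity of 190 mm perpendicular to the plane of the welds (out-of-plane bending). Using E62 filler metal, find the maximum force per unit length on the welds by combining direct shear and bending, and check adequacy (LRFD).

f_max ≈ 2150 N/mm; adequate

E62XX → F_EXX = 620 MPa.
L_w = 2 × 400 = 800 mm; section modulus (unit throat) S = 2 × L²/6 = 53330 mm².
Direct shear f_v = P/L_w = 569×10³/800 = 711.2 N/mm.
Moment M = P × e = 569×10³ × 190 = 108110000 N·mm; bending f_b = M/S = 2027 N/mm.
f_max = √(f_v² + f_b²) = √(711.2² + 2027²) = 2148 N/mm.
φr_n = 0.75 × 0.6 × 620 × (0.707 × 14) = 2762 N/mm → adequate.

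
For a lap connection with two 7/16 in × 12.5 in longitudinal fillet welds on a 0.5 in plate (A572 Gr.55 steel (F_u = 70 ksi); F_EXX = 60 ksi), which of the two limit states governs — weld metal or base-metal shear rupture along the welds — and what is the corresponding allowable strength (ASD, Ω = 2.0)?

t_e = 0.707 × 0.4375 = 0.3093 in; L = 25 in.
Weld metal: R_n/Ω = (1/2.0) × 0.6 × 60 × 0.3093 × 25 = 139.2 kips.
Base metal (shear rupture): R_n/Ω = (1/2.0) × 0.6 × 70 × 0.5 × 25 = 262.5 kips.
Governing: weld metal.

R_n/Ω ≈ 139 kips (weld metal governs)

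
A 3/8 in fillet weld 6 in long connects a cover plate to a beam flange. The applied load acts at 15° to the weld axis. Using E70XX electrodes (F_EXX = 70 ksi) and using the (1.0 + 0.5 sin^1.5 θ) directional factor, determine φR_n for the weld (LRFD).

t_e = 0.707 × 0.375 = 0.2651 in; A_we = 0.2651 × 6 = 1.591 in².
Directional factor: 1.0 + 0.5 sin^1.5(15°) = 1.066.
F_nw = 0.6 × 70 × 1.066 = 44.77 ksi.
φR_n = 0.75 × 44.77 × 1.591 = 53.41 kips.

φR_n ≈ 53.4 kips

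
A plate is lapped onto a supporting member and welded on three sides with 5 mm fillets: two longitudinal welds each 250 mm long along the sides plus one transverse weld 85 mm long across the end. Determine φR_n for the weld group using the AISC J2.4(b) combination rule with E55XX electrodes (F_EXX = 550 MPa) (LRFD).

φR_n ≈ 512 kN

t_e = 0.707 × 5 = 3.535 mm.
R_nwl = 0.6 × 550 × 3.535 × 500 × 10⁻³ = 583.3 kN (longitudinal, 2 welds).
R_nwt = 0.6 × 550 × 3.535 × 85 × 10⁻³ = 99.16 kN (transverse, base value).
(i) R_nwl + R_nwt = 682.4 kN; (ii) 0.85 R_nwl + 1.5 R_nwt = 644.5 kN.
R_n = max = 682.4 kN [governs: (i)]; φR_n = 511.8 kN.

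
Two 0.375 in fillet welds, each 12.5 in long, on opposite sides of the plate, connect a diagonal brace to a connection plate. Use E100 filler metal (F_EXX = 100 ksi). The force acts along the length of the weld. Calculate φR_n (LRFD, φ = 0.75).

φR_n ≈ 298 kips

Effective throat t_e = 0.707 × 0.375 = 0.2651 in.
Total length L = 25 in; A_we = 0.2651 × 25 = 6.628 in².
F_nw = 0.6 F_EXX = 0.6 × 100 = 60 ksi.
φR_n = 0.75 × 60 × 6.628 = 298.3 kips.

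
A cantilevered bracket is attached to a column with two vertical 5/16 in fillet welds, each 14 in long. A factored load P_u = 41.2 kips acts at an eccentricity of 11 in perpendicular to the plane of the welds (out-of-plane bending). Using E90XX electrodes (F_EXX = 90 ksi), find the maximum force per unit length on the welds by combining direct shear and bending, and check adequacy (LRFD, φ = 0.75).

L_w = 2 × 14 = 28 in; section modulus (unit throat) S = 2 × L²/6 = 65.33 in².
Direct shear f_v = P/L_w = 41.2/28 = 1.471 kip/in.
Moment M = P × e = 41.2 × 11 = 453.2 kip·in; bending f_b = M/S = 6.937 kip/in.
f_max = √(f_v² + f_b²) = √(1.471² + 6.937²) = 7.091 kip/in.
φr_n = 0.75 × 0.6 × 90 × (0.707 × 0.3125) = 8.948 kip/in → adequate.

f_max ≈ 7.09 kip/in; adequate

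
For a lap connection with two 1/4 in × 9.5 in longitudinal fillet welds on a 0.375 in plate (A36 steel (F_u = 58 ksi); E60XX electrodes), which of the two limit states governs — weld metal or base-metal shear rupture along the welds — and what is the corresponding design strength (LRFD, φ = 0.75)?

φR_n ≈ 90.7 kips (weld metal governs)

E60XX → F_EXX = 60 ksi.
t_e = 0.707 × 0.25 = 0.1767 in; L = 19 in.
Weld metal: φR_n = 0.75 × 0.6 × 60 × 0.1767 × 19 = 90.67 kips.
Base metal (shear rupture): φR_n = 0.75 × 0.6 × 58 × 0.375 × 19 = 186 kips.
Governing: weld metal.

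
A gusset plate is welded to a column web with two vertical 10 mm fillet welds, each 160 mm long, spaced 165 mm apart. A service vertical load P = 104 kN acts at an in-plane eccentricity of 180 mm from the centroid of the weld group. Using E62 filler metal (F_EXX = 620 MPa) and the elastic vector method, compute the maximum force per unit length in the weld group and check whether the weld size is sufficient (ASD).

Total weld length L_w = 320 mm. Treat welds as unit-width lines.
Polar moment about centroid: J = 2[d³/12 + d(b/2)²] = 2[160³/12 + 160×82.5²] = 2861000 mm³.
Direct shear f_v = P/L_w = 104×10³ / 320 = 325 N/mm (vertical).
Torsion M = P·e = 104×10³ × 180 = 18720000 N·mm.
Critical point at (x, y) = (82.5, 80) from centroid. f_tx = M·y/J = 523.5 N/mm; f_ty = M·x/J = 539.9 N/mm.
Resultant f_max = √[f_tx² + (f_v + f_ty)²] = √[523.5² + (325 + 539.9)²] = 1011 N/mm.
Capacity per unit length: r_n/Ω = (1/2.0) × 0.6 × 620 × (0.707 × 10) = 1315 N/mm.
1011 ≤ 1315 → adequate.

f_max ≈ 1010 N/mm; adequate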